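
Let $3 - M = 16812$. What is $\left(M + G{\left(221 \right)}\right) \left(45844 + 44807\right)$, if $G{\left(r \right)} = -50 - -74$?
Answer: $-1521577035$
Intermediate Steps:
$G{\left(r \right)} = 24$ ($G{\left(r \right)} = -50 + 74 = 24$)
$M = -16809$ ($M = 3 - 16812 = -16809$)
$\left(M + G{\left(221 \right)}\right) \left(45844 + 44807\right) = \left(-16809 + 24\right) \left(45844 + 44807\right) = \left(-16785\right) 90651 = -1521577035$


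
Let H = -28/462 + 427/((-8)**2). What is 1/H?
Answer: 2112/13963 ≈ 0.15126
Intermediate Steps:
H = 13963/2112 (H = -28*1/462 + 427/64 = -2/33 + 427*(1/64) = -2/33 + 427/64 = 13963/2112 ≈ 6.6113)
1/H = 1/(13963/2112) = 2112/13963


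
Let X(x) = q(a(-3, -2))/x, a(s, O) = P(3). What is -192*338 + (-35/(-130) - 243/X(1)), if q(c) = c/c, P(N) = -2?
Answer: -1693607/26 ≈ -65139.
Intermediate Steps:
a(s, O) = -2
q(c) = 1
X(x) = 1/x
-192*338 + (-35/(-130) - 243/X(1)) = -192*338 + (-35/(-130) - 243/(1/1)) = -64896 + (-35*(-1/130) - 243/1) = -64896 + (7/26 - 243*1) = -64896 + (7/26 - 243) = -64896 - 6311/26 = -1693607/26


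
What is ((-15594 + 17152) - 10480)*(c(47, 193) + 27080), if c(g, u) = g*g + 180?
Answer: -262922418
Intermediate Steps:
c(g, u) = 180 + g² (c(g, u) = g² + 180 = 180 + g²)
((-15594 + 17152) - 10480)*(c(47, 193) + 27080) = ((-15594 + 17152) - 10480)*((180 + 47²) + 27080) = (1558 - 10480)*((180 + 2209) + 27080) = -8922*(2389 + 27080) = -8922*29469 = -262922418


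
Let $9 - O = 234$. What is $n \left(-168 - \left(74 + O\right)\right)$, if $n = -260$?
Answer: $4420$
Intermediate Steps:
$O = -225$ ($O = 9 - 234 = -225$)
$n \left(-168 - \left(74 + O\right)\right) = - 260 \left(-168 - -151\right) = - 260 \left(-168 + \left(-74 + 225\right)\right) = - 260 \left(-168 + 151\right) = \left(-260\right) \left(-17\right) = 4420$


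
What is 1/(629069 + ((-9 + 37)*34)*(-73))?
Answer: 1/559573 ≈ 1.7871e-6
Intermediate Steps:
1/(629069 + ((-9 + 37)*34)*(-73)) = 1/(629069 + (28*34)*(-73)) = 1/(629069 + 952*(-73)) = 1/(629069 - 69496) = 1/559573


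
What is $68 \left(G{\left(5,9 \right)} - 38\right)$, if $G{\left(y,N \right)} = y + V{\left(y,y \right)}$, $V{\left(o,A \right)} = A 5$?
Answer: $-544$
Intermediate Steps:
$V{\left(o,A \right)} = 5 A$
$G{\left(y,N \right)} = 6 y$ ($G{\left(y,N \right)} = y + 5 y = 6 y$)
$68 \left(G{\left(5,9 \right)} - 38\right) = 68 \left(6 \cdot 5 - 38\right) = 68 \left(30 - 38\right) = 68 \left(-8\right) = -544$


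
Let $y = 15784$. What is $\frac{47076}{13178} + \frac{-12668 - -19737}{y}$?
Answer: $\frac{418101433}{104000776} \approx 4.0202$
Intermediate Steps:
$\frac{47076}{13178} + \frac{-12668 - -19737}{y} = \frac{47076}{13178} + \frac{-12668 - -19737}{15784} = 47076 \cdot \frac{1}{13178} + \left(-12668 + 19737\right) \frac{1}{15784} = \frac{23538}{6589} + 7069 \cdot \frac{1}{15784} = \frac{23538}{6589} + \frac{7069}{15784} = \frac{418101433}{104000776}$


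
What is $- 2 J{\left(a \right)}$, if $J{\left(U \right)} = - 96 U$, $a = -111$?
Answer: $-21312$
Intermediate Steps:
$- 2 J{\left(a \right)} = - 2 \left(\left(-96\right) \left(-111\right)\right) = \left(-2\right) 10656 = -21312$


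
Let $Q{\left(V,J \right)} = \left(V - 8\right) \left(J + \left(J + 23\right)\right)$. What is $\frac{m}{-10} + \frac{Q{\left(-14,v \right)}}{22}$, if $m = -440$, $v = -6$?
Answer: $33$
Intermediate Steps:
$Q{\left(V,J \right)} = \left(-8 + V\right) \left(23 + 2 J\right)$ ($Q{\left(V,J \right)} = \left(-8 + V\right) \left(J + \left(23 + J\right)\right) = \left(-8 + V\right) \left(23 + 2 J\right)$)
$\frac{m}{-10} + \frac{Q{\left(-14,v \right)}}{22} = - \frac{440}{-10} + \frac{-184 - -96 + 23 \left(-14\right) + 2 \left(-6\right) \left(-14\right)}{22} = \left(-440\right) \left(- \frac{1}{10}\right) + \left(-184 + 96 - 322 + 168\right) \frac{1}{22} = 44 - 11 = 33$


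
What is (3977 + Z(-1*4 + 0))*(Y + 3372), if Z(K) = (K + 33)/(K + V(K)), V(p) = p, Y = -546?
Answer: 44915031/4 ≈ 1.1229e+7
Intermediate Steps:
Z(K) = (33 + K)/(2*K) (Z(K) = (K + 33)/(K + K) = (33 + K)/((2*K)) = (33 + K)*(1/(2*K)) = (33 + K)/(2*K))
(3977 + Z(-1*4 + 0))*(Y + 3372) = (3977 + (33 + (-1*4 + 0))/(2*(-1*4 + 0)))*(-546 + 3372) = (3977 + (33 + (-4 + 0))/(2*(-4 + 0)))*2826 = (3977 + (½)*(33 - 4)/(-4))*2826 = (3977 + (½)*(-¼)*29)*2826 = (3977 - 29/8)*2826 = (31787/8)*2826 = 44915031/4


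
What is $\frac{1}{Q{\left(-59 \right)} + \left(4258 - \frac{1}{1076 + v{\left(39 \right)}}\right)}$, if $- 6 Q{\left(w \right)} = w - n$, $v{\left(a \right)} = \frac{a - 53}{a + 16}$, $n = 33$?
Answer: $\frac{59166}{252835985} \approx 0.00023401$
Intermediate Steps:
$v{\left(a \right)} = \frac{-53 + a}{16 + a}$ ($v{\left(a \right)} = \frac{a - 53}{16 + a} = \frac{-53 + a}{16 + a}$)
$Q{\left(w \right)} = \frac{11}{2} - \frac{w}{6}$ ($Q{\left(w \right)} = - \frac{w - 33}{6} = - \frac{-33 + w}{6} = \frac{11}{2} - \frac{w}{6}$)
$\frac{1}{Q{\left(-59 \right)} + \left(4258 - \frac{1}{1076 + v{\left(39 \right)}}\right)} = \frac{1}{\left(\frac{11}{2} - - \frac{59}{6}\right) + \left(4258 - \frac{1}{1076 + \frac{-53 + 39}{16 + 39}}\right)} = \frac{1}{\left(\frac{11}{2} + \frac{59}{6}\right) + \left(4258 - \frac{1}{1076 + \frac{1}{55} \left(-14\right)}\right)} = \frac{1}{\frac{46}{3} + \left(4258 - \frac{1}{1076 + \frac{1}{55} \left(-14\right)}\right)} = \frac{1}{\frac{46}{3} + \left(4258 - \frac{1}{1076 - \frac{14}{55}}\right)} = \frac{1}{\frac{46}{3} + \left(4258 - \frac{1}{\frac{59166}{55}}\right)} = \frac{1}{\frac{46}{3} + \left(4258 - \frac{55}{59166}\right)} = \frac{1}{\frac{46}{3} + \frac{251928773}{59166}} = \frac{1}{\frac{252835985}{59166}} = \frac{59166}{252835985}$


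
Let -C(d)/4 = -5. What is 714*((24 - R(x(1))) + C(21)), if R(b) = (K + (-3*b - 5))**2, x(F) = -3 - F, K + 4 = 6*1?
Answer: -26418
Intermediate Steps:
K = 2 (K = -4 + 6*1 = -4 + 6 = 2)
R(b) = (-3 - 3*b)**2 (R(b) = (2 + (-3*b - 5))**2 = (2 + (-5 - 3*b))**2 = (-3 - 3*b)**2)
C(d) = 20 (C(d) = -4*(-5) = 20)
714*((24 - R(x(1))) + C(21)) = 714*((24 - 9*(1 + (-3 - 1*1))**2) + 20) = 714*((24 - 9*(1 + (-3 - 1))**2) + 20) = 714*((24 - 9*(1 - 4)**2) + 20) = 714*((24 - 9*(-3)**2) + 20) = 714*((24 - 9*9) + 20) = 714*((24 - 1*81) + 20) = 714*((24 - 81) + 20) = 714*(-57 + 20) = 714*(-37) = -26418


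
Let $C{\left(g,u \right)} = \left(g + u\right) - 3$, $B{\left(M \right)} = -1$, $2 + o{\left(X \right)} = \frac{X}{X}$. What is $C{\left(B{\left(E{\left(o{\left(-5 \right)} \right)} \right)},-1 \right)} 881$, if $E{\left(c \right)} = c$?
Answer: $-4405$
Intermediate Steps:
$o{\left(X \right)} = -1$ ($o{\left(X \right)} = -2 + \frac{X}{X} = -2 + 1 = -1$)
$C{\left(g,u \right)} = -3 + g + u$ ($C{\left(g,u \right)} = \left(g + u\right) - 3 = -3 + g + u$)
$C{\left(B{\left(E{\left(o{\left(-5 \right)} \right)} \right)},-1 \right)} 881 = \left(-3 - 1 - 1\right) 881 = \left(-5\right) 881 = -4405$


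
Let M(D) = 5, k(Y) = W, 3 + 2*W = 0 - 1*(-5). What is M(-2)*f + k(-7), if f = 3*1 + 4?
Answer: 36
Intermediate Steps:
W = 1 (W = -3/2 + (0 - 1*(-5))/2 = -3/2 + (0 + 5)/2 = -3/2 + (1/2)*5 = -3/2 + 5/2 = 1)
k(Y) = 1
f = 7 (f = 3 + 4 = 7)
M(-2)*f + k(-7) = 5*7 + 1 = 35 + 1 = 36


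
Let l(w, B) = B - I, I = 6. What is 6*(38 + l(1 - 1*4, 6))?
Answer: 228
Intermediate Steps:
l(w, B) = -6 + B (l(w, B) = B - 1*6 = B - 6 = -6 + B)
6*(38 + l(1 - 1*4, 6)) = 6*(38 + (-6 + 6)) = 6*(38 + 0) = 6*38 = 228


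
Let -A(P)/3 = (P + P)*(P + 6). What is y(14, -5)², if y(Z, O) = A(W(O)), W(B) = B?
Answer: 900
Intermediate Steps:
A(P) = -6*P*(6 + P) (A(P) = -3*(P + P)*(P + 6) = -3*2*P*(6 + P) = -6*P*(6 + P))
y(Z, O) = -6*O*(6 + O)
y(14, -5)² = (-6*(-5)*(6 - 5))² = (-6*(-5)*1)² = 30² = 900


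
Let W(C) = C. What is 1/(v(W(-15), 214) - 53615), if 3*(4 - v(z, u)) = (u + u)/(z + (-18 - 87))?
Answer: -90/4824883 ≈ -1.8653e-5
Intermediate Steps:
v(z, u) = 4 - 2*u/(3*(-105 + z)) (v(z, u) = 4 - (u + u)/(3*(z + (-18 - 87))) = 4 - 2*u/(3*(z - 105)) = 4 - 2*u/(3*(-105 + z)))
1/(v(W(-15), 214) - 53615) = 1/(2*(-630 - 1*214 + 6*(-15))/(3*(-105 - 15)) - 53615) = 1/((2/3)*(-630 - 214 - 90)/(-120) - 53615) = 1/((2/3)*(-1/120)*(-934) - 53615) = 1/(467/90 - 53615) = 1/(-4824883/90) = -90/4824883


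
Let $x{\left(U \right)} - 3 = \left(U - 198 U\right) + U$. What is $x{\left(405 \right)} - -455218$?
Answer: $375841$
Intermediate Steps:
$x{\left(U \right)} = 3 - 196 U$ ($x{\left(U \right)} = 3 + \left(\left(U - 198 U\right) + U\right) = 3 + \left(- 197 U + U\right) = 3 - 196 U$)
$x{\left(405 \right)} - -455218 = \left(3 - 79380\right) - -455218 = \left(3 - 79380\right) + 455218 = -79377 + 455218 = 375841$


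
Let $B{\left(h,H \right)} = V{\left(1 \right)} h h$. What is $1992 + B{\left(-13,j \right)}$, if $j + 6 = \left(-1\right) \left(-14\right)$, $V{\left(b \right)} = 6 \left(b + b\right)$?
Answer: $4020$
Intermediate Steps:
$V{\left(b \right)} = 12 b$ ($V{\left(b \right)} = 6 \cdot 2 b = 12 b$)
$j = 8$ ($j = -6 - -14 = -6 + 14 = 8$)
$B{\left(h,H \right)} = 12 h^{2}$ ($B{\left(h,H \right)} = 12 \cdot 1 h h = 12 h h = 12 h^{2}$)
$1992 + B{\left(-13,j \right)} = 1992 + 12 \left(-13\right)^{2} = 1992 + 12 \cdot 169 = 1992 + 2028 = 4020$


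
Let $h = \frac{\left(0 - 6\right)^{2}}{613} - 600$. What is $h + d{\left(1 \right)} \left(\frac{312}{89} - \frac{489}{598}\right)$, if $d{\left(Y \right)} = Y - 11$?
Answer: $- \frac{10225031379}{16312543} \approx -626.82$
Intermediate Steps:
$h = - \frac{367764}{613}$ ($h = \left(-6\right)^{2} \cdot \frac{1}{613} - 600 = 36 \cdot \frac{1}{613} - 600 = \frac{36}{613} - 600 = - \frac{367764}{613} \approx -599.94$)
$d{\left(Y \right)} = -11 + Y$
$h + d{\left(1 \right)} \left(\frac{312}{89} - \frac{489}{598}\right) = - \frac{367764}{613} + \left(-11 + 1\right) \left(\frac{312}{89} - \frac{489}{598}\right) = - \frac{367764}{613} - 10 \left(312 \cdot \frac{1}{89} - \frac{489}{598}\right) = - \frac{367764}{613} - 10 \left(\frac{312}{89} - \frac{489}{598}\right) = - \frac{367764}{613} - \frac{715275}{26611} = - \frac{10225031379}{16312543}$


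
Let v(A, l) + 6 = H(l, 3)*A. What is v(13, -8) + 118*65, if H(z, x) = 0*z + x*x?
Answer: 7781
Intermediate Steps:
H(z, x) = x² (H(z, x) = 0 + x² = x²)
v(A, l) = -6 + 9*A (v(A, l) = -6 + 3²*A = -6 + 9*A)
v(13, -8) + 118*65 = (-6 + 9*13) + 118*65 = (-6 + 117) + 7670 = 111 + 7670 = 7781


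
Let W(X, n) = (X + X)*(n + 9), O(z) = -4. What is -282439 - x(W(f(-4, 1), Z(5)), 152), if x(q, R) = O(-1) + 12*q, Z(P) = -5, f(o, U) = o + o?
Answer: -281667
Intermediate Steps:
f(o, U) = 2*o
W(X, n) = 2*X*(9 + n) (W(X, n) = (2*X)*(9 + n) = 2*X*(9 + n))
x(q, R) = -4 + 12*q
-282439 - x(W(f(-4, 1), Z(5)), 152) = -282439 - (-4 + 12*(2*(2*(-4))*(9 - 5))) = -282439 - (-4 + 12*(2*(-8)*4)) = -282439 - (-4 + 12*(-64)) = -282439 - (-4 - 768) = -282439 - 1*(-772) = -282439 + 772 = -281667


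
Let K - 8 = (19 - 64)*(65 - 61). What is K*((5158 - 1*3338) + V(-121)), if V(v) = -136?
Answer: -289648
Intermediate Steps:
K = -172 (K = 8 + (19 - 64)*(65 - 61) = 8 - 45*4 = 8 - 180 = -172)
K*((5158 - 1*3338) + V(-121)) = -172*((5158 - 1*3338) - 136) = -172*((5158 - 3338) - 136) = -172*(1820 - 136) = -172*1684 = -289648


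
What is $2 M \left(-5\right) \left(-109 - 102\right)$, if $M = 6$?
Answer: $12660$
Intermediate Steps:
$2 M \left(-5\right) \left(-109 - 102\right) = 2 \cdot 6 \left(-5\right) \left(-109 - 102\right) = 12 \left(-5\right) \left(-211\right) = \left(-60\right) \left(-211\right) = 12660$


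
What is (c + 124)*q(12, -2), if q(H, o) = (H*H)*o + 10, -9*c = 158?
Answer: -266324/9 ≈ -29592.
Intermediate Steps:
c = -158/9 (c = -1/9*158 = -158/9 ≈ -17.556)
q(H, o) = 10 + o*H**2 (q(H, o) = H**2*o + 10 = o*H**2 + 10 = 10 + o*H**2)
(c + 124)*q(12, -2) = (-158/9 + 124)*(10 - 2*12**2) = 958*(10 - 2*144)/9 = 958*(10 - 288)/9 = (958/9)*(-278) = -266324/9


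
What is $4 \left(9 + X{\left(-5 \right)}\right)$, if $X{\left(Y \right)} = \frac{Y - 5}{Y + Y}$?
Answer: $40$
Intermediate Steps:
$X{\left(Y \right)} = \frac{-5 + Y}{2 Y}$
$4 \left(9 + X{\left(-5 \right)}\right) = 4 \left(9 + \frac{-5 - 5}{2 \left(-5\right)}\right) = 4 \left(9 + \frac{1}{2} \left(- \frac{1}{5}\right) \left(-10\right)\right) = 4 \left(9 + 1\right) = 4 \cdot 10 = 40$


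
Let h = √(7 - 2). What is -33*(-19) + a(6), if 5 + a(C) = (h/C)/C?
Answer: 622 + √5/36 ≈ 622.06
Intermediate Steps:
h = √5 ≈ 2.2361
a(C) = -5 + √5/C² (a(C) = -5 + (√5/C)/C = -5 + √5/C²)
-33*(-19) + a(6) = -33*(-19) + (-5 + √5/6²) = 627 + (-5 + √5*(1/36)) = 627 + (-5 + √5/36) = 622 + √5/36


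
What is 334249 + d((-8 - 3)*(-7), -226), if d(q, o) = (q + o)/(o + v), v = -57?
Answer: 94592616/283 ≈ 3.3425e+5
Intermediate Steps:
d(q, o) = (o + q)/(-57 + o) (d(q, o) = (q + o)/(o - 57) = (o + q)/(-57 + o))
334249 + d((-8 - 3)*(-7), -226) = 334249 + (-226 + (-8 - 3)*(-7))/(-57 - 226) = 334249 + (-226 - 11*(-7))/(-283) = 334249 - (-226 + 77)/283 = 334249 - 1/283*(-149) = 334249 + 149/283 = 94592616/283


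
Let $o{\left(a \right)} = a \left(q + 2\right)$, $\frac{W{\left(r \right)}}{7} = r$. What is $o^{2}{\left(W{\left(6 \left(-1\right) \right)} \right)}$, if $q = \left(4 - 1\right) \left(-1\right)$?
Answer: $1764$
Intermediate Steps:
$W{\left(r \right)} = 7 r$
$q = -3$ ($q = 3 \left(-1\right) = -3$)
$o{\left(a \right)} = - a$ ($o{\left(a \right)} = a \left(-3 + 2\right) = a \left(-1\right) = - a$)
$o^{2}{\left(W{\left(6 \left(-1\right) \right)} \right)} = \left(- 7 \cdot 6 \left(-1\right)\right)^{2} = \left(- 7 \left(-6\right)\right)^{2} = \left(\left(-1\right) \left(-42\right)\right)^{2} = 42^{2} = 1764$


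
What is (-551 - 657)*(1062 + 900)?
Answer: -2370096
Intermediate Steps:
(-551 - 657)*(1062 + 900) = -1208*1962 = -2370096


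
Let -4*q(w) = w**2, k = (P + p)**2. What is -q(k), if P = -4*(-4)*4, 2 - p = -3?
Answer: 22667121/4 ≈ 5.6668e+6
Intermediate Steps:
p = 5 (p = 2 - 1*(-3) = 2 + 3 = 5)
P = 64 (P = 16*4 = 64)
k = 4761 (k = (64 + 5)**2 = 69**2 = 4761)
q(w) = -w**2/4
-q(k) = -(-1)*4761**2/4 = -(-1)*22667121/4 = -1*(-22667121/4) = 22667121/4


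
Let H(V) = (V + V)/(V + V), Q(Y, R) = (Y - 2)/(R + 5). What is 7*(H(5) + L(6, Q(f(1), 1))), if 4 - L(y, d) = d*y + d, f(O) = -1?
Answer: 119/2 ≈ 59.500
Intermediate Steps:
Q(Y, R) = (-2 + Y)/(5 + R)
H(V) = 1 (H(V) = (2*V)/((2*V)) = (2*V)*(1/(2*V)) = 1)
L(y, d) = 4 - d - d*y (L(y, d) = 4 - (d*y + d) = 4 - (d + d*y) = 4 + (-d - d*y) = 4 - d - d*y)
7*(H(5) + L(6, Q(f(1), 1))) = 7*(1 + (4 - (-2 - 1)/(5 + 1) - 1*(-2 - 1)/(5 + 1)*6)) = 7*(1 + (4 - (-3)/6 - 1*-3/6*6)) = 7*(1 + (4 - (-3)/6 - 1*(⅙)*(-3)*6)) = 7*(1 + (4 - 1*(-½) - 1*(-½)*6)) = 7*(1 + (4 + ½ + 3)) = 7*(1 + 15/2) = 7*(17/2) = 119/2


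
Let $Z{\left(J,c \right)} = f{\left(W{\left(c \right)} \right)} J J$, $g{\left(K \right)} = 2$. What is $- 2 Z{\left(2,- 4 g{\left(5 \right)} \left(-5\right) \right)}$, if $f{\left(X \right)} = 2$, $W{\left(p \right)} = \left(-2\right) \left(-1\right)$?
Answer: $-16$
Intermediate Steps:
$W{\left(p \right)} = 2$
$Z{\left(J,c \right)} = 2 J^{2}$ ($Z{\left(J,c \right)} = 2 J J = 2 J^{2}$)
$- 2 Z{\left(2,- 4 g{\left(5 \right)} \left(-5\right) \right)} = - 2 \cdot 2 \cdot 2^{2} = - 2 \cdot 2 \cdot 4 = \left(-2\right) 8 = -16$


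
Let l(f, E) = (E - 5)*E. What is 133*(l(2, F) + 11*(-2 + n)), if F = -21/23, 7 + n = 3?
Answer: -4263714/529 ≈ -8060.0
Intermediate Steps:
n = -4 (n = -7 + 3 = -4)
F = -21/23 (F = -21*1/23 = -21/23 ≈ -0.91304)
l(f, E) = E*(-5 + E) (l(f, E) = (-5 + E)*E = E*(-5 + E))
133*(l(2, F) + 11*(-2 + n)) = 133*(-21*(-5 - 21/23)/23 + 11*(-2 - 4)) = 133*(-21/23*(-136/23) + 11*(-6)) = 133*(2856/529 - 66) = 133*(-32058/529) = -4263714/529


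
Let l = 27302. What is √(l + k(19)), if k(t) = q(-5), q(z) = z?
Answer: 9*√337 ≈ 165.22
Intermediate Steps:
k(t) = -5
√(l + k(19)) = √(27302 - 5) = √27297 = 9*√337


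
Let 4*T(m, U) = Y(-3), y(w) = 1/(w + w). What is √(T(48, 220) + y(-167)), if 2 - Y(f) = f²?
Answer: I*√195557/334 ≈ 1.324*I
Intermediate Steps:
Y(f) = 2 - f²
y(w) = 1/(2*w)
T(m, U) = -7/4 (T(m, U) = (2 - 1*(-3)²)/4 = (2 - 1*9)/4 = (2 - 9)/4 = (¼)*(-7) = -7/4)
√(T(48, 220) + y(-167)) = √(-7/4 + (½)/(-167)) = √(-7/4 + (½)*(-1/167)) = √(-7/4 - 1/334) = √(-1171/668) = I*√195557/334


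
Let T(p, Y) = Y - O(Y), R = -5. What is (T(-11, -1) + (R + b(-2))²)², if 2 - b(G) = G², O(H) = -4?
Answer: 2704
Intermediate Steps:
T(p, Y) = 4 + Y (T(p, Y) = Y - 1*(-4) = Y + 4 = 4 + Y)
b(G) = 2 - G²
(T(-11, -1) + (R + b(-2))²)² = ((4 - 1) + (-5 + (2 - 1*(-2)²))²)² = (3 + (-5 + (2 - 1*4))²)² = (3 + (-5 + (2 - 4))²)² = (3 + (-5 - 2)²)² = (3 + (-7)²)² = (3 + 49)² = 52² = 2704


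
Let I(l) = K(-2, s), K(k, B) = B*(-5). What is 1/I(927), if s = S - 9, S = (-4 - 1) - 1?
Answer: 1/75 ≈ 0.013333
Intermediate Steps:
S = -6 (S = -5 - 1 = -6)
s = -15 (s = -6 - 9 = -15)
K(k, B) = -5*B
I(l) = 75 (I(l) = -5*(-15) = 75)
1/I(927) = 1/75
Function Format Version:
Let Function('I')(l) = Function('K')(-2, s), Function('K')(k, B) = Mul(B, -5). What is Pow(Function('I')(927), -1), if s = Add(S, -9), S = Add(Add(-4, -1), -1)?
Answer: Rational(1, 75) ≈ 0.013333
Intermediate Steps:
S = -6 (S = Add(-5, -1) = -6)
s = -15 (s = Add(-6, -9) = -15)
Function('K')(k, B) = Mul(-5, B)
Function('I')(l) = 75 (Function('I')(l) = Mul(-5, -15) = 75)
Pow(Function('I')(927), -1) = Pow(75, -1) = Rational(1, 75)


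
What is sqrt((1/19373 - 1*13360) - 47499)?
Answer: I*sqrt(22841181698438)/19373 ≈ 246.7*I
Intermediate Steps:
sqrt((1/19373 - 1*13360) - 47499) = sqrt((1/19373 - 13360) - 47499) = sqrt(-258823279/19373 - 47499) = sqrt(-1179021406/19373) = I*sqrt(22841181698438)/19373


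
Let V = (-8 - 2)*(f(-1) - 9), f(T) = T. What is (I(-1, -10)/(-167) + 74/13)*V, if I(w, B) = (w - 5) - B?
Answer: 1230600/2171 ≈ 566.84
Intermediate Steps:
I(w, B) = -5 + w - B (I(w, B) = (-5 + w) - B = -5 + w - B)
V = 100 (V = (-8 - 2)*(-1 - 9) = -10*(-10) = 100)
(I(-1, -10)/(-167) + 74/13)*V = ((-5 - 1 - 1*(-10))/(-167) + 74/13)*100 = ((-5 - 1 + 10)*(-1/167) + 74*(1/13))*100 = (4*(-1/167) + 74/13)*100 = (-4/167 + 74/13)*100 = (12306/2171)*100 = 1230600/2171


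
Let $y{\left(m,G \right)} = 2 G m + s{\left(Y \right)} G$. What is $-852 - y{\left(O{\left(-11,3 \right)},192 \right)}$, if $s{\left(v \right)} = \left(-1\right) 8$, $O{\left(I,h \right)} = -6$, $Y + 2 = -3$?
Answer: $2988$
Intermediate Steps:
$Y = -5$ ($Y = -2 - 3 = -5$)
$s{\left(v \right)} = -8$
$y{\left(m,G \right)} = - 8 G + 2 G m$ ($y{\left(m,G \right)} = 2 G m - 8 G = - 8 G + 2 G m$)
$-852 - y{\left(O{\left(-11,3 \right)},192 \right)} = -852 - 2 \cdot 192 \left(-4 - 6\right) = -852 - 2 \cdot 192 \left(-10\right) = -852 - -3840 = -852 + 3840 = 2988$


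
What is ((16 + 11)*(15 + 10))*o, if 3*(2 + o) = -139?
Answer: -32625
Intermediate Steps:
o = -145/3 (o = -2 + (⅓)*(-139) = -2 - 139/3 = -145/3 ≈ -48.333)
((16 + 11)*(15 + 10))*o = ((16 + 11)*(15 + 10))*(-145/3) = (27*25)*(-145/3) = 675*(-145/3) = -32625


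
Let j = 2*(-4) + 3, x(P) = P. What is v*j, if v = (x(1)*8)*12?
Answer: -480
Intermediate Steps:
v = 96 (v = (1*8)*12 = 8*12 = 96)
j = -5 (j = -8 + 3 = -5)
v*j = 96*(-5) = -480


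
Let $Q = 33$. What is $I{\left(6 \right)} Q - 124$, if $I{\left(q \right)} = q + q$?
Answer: $272$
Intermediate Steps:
$I{\left(q \right)} = 2 q$
$I{\left(6 \right)} Q - 124 = 2 \cdot 6 \cdot 33 - 124 = 12 \cdot 33 - 124 = 396 - 124 = 272$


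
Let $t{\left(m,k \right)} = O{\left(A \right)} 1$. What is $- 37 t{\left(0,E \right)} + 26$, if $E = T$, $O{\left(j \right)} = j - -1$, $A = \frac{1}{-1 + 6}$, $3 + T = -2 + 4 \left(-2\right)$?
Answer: $- \frac{92}{5} \approx -18.4$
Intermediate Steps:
$T = -13$ ($T = -3 + \left(-2 + 4 \left(-2\right)\right) = -3 - 10 = -13$)
$A = \frac{1}{5} \approx 0.2$
$O{\left(j \right)} = 1 + j$ ($O{\left(j \right)} = j + 1 = 1 + j$)
$E = -13$
$t{\left(m,k \right)} = \frac{6}{5}$ ($t{\left(m,k \right)} = \left(1 + \frac{1}{5}\right) 1 = \frac{6}{5} \cdot 1 = \frac{6}{5}$)
$- 37 t{\left(0,E \right)} + 26 = \left(-37\right) \frac{6}{5} + 26 = - \frac{222}{5} + 26 = - \frac{92}{5}$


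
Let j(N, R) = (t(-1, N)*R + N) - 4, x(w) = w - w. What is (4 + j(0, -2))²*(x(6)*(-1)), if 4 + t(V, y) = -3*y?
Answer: 0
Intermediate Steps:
t(V, y) = -4 - 3*y
x(w) = 0
j(N, R) = -4 + N + R*(-4 - 3*N) (j(N, R) = ((-4 - 3*N)*R + N) - 4 = (R*(-4 - 3*N) + N) - 4 = (N + R*(-4 - 3*N)) - 4 = -4 + N + R*(-4 - 3*N))
(4 + j(0, -2))²*(x(6)*(-1)) = (4 + (-4 + 0 - 1*(-2)*(4 + 3*0)))²*(0*(-1)) = (4 + (-4 + 0 - 1*(-2)*(4 + 0)))²*0 = (4 + (-4 + 0 - 1*(-2)*4))²*0 = (4 + (-4 + 0 + 8))²*0 = (4 + 4)²*0 = 8²*0 = 64*0 = 0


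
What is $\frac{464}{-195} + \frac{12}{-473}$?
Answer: $- \frac{221812}{92235} \approx -2.4049$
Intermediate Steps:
$\frac{464}{-195} + \frac{12}{-473} = 464 \left(- \frac{1}{195}\right) + 12 \left(- \frac{1}{473}\right) = - \frac{464}{195} - \frac{12}{473} = - \frac{221812}{92235}$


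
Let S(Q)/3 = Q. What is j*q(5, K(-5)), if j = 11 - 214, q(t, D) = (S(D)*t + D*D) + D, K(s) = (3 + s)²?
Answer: -16240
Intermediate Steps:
S(Q) = 3*Q
q(t, D) = D + D² + 3*D*t (q(t, D) = ((3*D)*t + D*D) + D = (3*D*t + D²) + D = (D² + 3*D*t) + D = D + D² + 3*D*t)
j = -203
j*q(5, K(-5)) = -203*(3 - 5)²*(1 + (3 - 5)² + 3*5) = -203*(-2)²*(1 + (-2)² + 15) = -812*(1 + 4 + 15) = -812*20 = -203*80 = -16240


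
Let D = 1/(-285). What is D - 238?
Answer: -67831/285 ≈ -238.00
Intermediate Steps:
D = -1/285 ≈ -0.0035088
D - 238 = -1/285 - 238 = -67831/285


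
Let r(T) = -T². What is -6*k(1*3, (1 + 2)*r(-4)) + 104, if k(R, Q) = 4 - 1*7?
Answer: 122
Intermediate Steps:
k(R, Q) = -3 (k(R, Q) = 4 - 7 = -3)
-6*k(1*3, (1 + 2)*r(-4)) + 104 = -6*(-3) + 104 = 18 + 104 = 122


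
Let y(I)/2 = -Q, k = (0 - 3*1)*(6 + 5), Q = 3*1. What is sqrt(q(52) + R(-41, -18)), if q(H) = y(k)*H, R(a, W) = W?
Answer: I*sqrt(330) ≈ 18.166*I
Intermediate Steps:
Q = 3
k = -33 (k = (0 - 3)*11 = -3*11 = -33)
y(I) = -6 (y(I) = 2*(-1*3) = 2*(-3) = -6)
q(H) = -6*H
sqrt(q(52) + R(-41, -18)) = sqrt(-6*52 - 18) = sqrt(-312 - 18) = sqrt(-330) = I*sqrt(330)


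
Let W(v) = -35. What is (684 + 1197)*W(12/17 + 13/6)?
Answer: -65835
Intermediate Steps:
(684 + 1197)*W(12/17 + 13/6) = (684 + 1197)*(-35) = 1881*(-35) = -65835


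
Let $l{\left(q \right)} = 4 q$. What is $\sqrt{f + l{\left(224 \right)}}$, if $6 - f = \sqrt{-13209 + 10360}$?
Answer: $\sqrt{902 - i \sqrt{2849}} \approx 30.046 - 0.88823 i$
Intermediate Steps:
$f = 6 - i \sqrt{2849}$ ($f = 6 - \sqrt{-13209 + 10360} = 6 - \sqrt{-2849} = 6 - i \sqrt{2849} \approx 6.0 - 53.376 i$)
$\sqrt{f + l{\left(224 \right)}} = \sqrt{\left(6 - i \sqrt{2849}\right) + 4 \cdot 224} = \sqrt{\left(6 - i \sqrt{2849}\right) + 896} = \sqrt{902 - i \sqrt{2849}}$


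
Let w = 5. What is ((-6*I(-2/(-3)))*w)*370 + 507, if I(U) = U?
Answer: -6893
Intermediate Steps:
((-6*I(-2/(-3)))*w)*370 + 507 = (-(-12)/(-3)*5)*370 + 507 = (-(-12)*(-1)/3*5)*370 + 507 = (-6*2/3*5)*370 + 507 = -4*5*370 + 507 = -20*370 + 507 = -7400 + 507 = -6893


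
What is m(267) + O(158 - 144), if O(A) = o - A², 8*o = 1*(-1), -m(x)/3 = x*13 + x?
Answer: -91281/8 ≈ -11410.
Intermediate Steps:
m(x) = -42*x (m(x) = -3*(x*13 + x) = -3*(13*x + x) = -42*x)
o = -⅛ (o = (1*(-1))/8 = (⅛)*(-1) = -⅛ ≈ -0.12500)
O(A) = -⅛ - A²
m(267) + O(158 - 144) = -42*267 + (-⅛ - (158 - 144)²) = -11214 + (-⅛ - 1*14²) = -11214 + (-⅛ - 1*196) = -11214 + (-⅛ - 196) = -11214 - 1569/8 = -91281/8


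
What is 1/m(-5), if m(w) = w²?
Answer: 1/25 ≈ 0.040000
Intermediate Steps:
1/m(-5) = 1/((-5)²) = 1/25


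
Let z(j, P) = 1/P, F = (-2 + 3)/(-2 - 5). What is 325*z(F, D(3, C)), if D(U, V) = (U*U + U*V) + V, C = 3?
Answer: 325/21 ≈ 15.476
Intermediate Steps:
D(U, V) = V + U**2 + U*V (D(U, V) = (U**2 + U*V) + V = V + U**2 + U*V)
F = -1/7 (F = 1/(-7) = 1*(-1/7) = -1/7 ≈ -0.14286)
325*z(F, D(3, C)) = 325/(3 + 3**2 + 3*3) = 325/(3 + 9 + 9) = 325/21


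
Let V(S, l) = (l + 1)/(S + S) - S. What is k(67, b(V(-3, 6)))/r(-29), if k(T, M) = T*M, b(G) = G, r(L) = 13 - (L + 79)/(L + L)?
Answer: 319/36 ≈ 8.8611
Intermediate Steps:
r(L) = 13 - (79 + L)/(2*L)
V(S, l) = -S + (1 + l)/(2*S) (V(S, l) = (1 + l)/((2*S)) - S = (1 + l)*(1/(2*S)) - S = (1 + l)/(2*S) - S = -S + (1 + l)/(2*S))
k(T, M) = M*T
k(67, b(V(-3, 6)))/r(-29) = (((½)*(1 + 6 - 2*(-3)²)/(-3))*67)/(((½)*(-79 + 25*(-29))/(-29))) = (((½)*(-⅓)*(1 + 6 - 2*9))*67)/(((½)*(-1/29)*(-79 - 725))) = (((½)*(-⅓)*(1 + 6 - 18))*67)/(((½)*(-1/29)*(-804))) = (((½)*(-⅓)*(-11))*67)/(402/29) = ((11/6)*67)*(29/402) = (737/6)*(29/402) = 319/36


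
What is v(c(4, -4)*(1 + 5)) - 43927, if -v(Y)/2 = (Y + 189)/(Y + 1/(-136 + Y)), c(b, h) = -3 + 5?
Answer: -65369297/1487 ≈ -43961.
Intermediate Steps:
c(b, h) = 2
v(Y) = -2*(189 + Y)/(Y + 1/(-136 + Y)) (v(Y) = -2*(Y + 189)/(Y + 1/(-136 + Y)) = -2*(189 + Y)/(Y + 1/(-136 + Y)))
v(c(4, -4)*(1 + 5)) - 43927 = 2*(25704 - (2*(1 + 5))² - 106*(1 + 5))/(1 + (2*(1 + 5))² - 272*(1 + 5)) - 43927 = 2*(25704 - (2*6)² - 106*6)/(1 + (2*6)² - 272*6) - 43927 = 2*(25704 - 1*12² - 53*12)/(1 + 12² - 136*12) - 43927 = 2*(25704 - 1*144 - 636)/(1 + 144 - 1632) - 43927 = 2*(25704 - 144 - 636)/(-1487) - 43927 = 2*(-1/1487)*24924 - 43927 = -49848/1487 - 43927 = -65369297/1487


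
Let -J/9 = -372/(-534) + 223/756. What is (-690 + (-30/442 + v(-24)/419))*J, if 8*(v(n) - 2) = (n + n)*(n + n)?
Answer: 4259041058095/692270124 ≈ 6152.3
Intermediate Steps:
v(n) = 2 + n²/2 (v(n) = 2 + ((n + n)*(n + n))/8 = 2 + ((2*n)*(2*n))/8 = 2 + (4*n²)/8 = 2 + n²/2)
J = -66719/7476 (J = -9*(-372/(-534) + 223/756) = -9*(-372*(-1/534) + 223*(1/756)) = -9*(62/89 + 223/756) = -9*66719/67284 = -66719/7476 ≈ -8.9244)
(-690 + (-30/442 + v(-24)/419))*J = (-690 + (-30/442 + (2 + (½)*(-24)²)/419))*(-66719/7476) = (-690 + (-30*1/442 + (2 + (½)*576)*(1/419)))*(-66719/7476) = (-690 + (-15/221 + (2 + 288)*(1/419)))*(-66719/7476) = (-690 + (-15/221 + 290*(1/419)))*(-66719/7476) = (-690 + (-15/221 + 290/419))*(-66719/7476) = (-690 + 57805/92599)*(-66719/7476) = -63835505/92599*(-66719/7476) = 4259041058095/692270124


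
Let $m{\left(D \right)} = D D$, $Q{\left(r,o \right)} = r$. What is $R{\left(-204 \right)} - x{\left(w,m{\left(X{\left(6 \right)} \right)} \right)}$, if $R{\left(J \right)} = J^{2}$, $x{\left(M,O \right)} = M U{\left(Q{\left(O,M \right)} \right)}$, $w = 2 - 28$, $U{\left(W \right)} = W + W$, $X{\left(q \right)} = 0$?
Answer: $41616$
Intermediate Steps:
$U{\left(W \right)} = 2 W$
$m{\left(D \right)} = D^{2}$
$w = -26$ ($w = 2 - 28 = -26$)
$x{\left(M,O \right)} = 2 M O$ ($x{\left(M,O \right)} = M 2 O = 2 M O$)
$R{\left(-204 \right)} - x{\left(w,m{\left(X{\left(6 \right)} \right)} \right)} = \left(-204\right)^{2} - 2 \left(-26\right) 0^{2} = 41616 - 2 \left(-26\right) 0 = 41616 - 0 = 41616 + 0 = 41616$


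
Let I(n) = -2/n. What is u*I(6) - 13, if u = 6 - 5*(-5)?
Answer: -70/3 ≈ -23.333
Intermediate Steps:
u = 31 (u = 6 + 25 = 31)
u*I(6) - 13 = 31*(-2/6) - 13 = 31*(-2*⅙) - 13 = 31*(-⅓) - 13 = -31/3 - 13 = -70/3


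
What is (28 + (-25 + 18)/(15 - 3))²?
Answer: 108241/144 ≈ 751.67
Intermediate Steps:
(28 + (-25 + 18)/(15 - 3))² = (28 - 7/12)² = (329/12)² = 108241/144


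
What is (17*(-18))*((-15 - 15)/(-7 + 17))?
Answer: 918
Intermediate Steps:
(17*(-18))*((-15 - 15)/(-7 + 17)) = -(-9180)/10 = -306*(-3) = 918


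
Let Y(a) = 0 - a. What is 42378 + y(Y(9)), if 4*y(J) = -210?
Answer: 84651/2 ≈ 42326.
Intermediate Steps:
Y(a) = -a
y(J) = -105/2 (y(J) = (1/4)*(-210) = -105/2)
42378 + y(Y(9)) = 42378 - 105/2 = 84651/2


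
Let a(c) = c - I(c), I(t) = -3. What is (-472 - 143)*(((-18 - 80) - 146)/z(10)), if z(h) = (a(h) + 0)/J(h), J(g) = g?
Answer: 1500600/13 ≈ 1.1543e+5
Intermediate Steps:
a(c) = 3 + c (a(c) = c - 1*(-3) = c + 3 = 3 + c)
z(h) = (3 + h)/h (z(h) = ((3 + h) + 0)/h = (3 + h)/h)
(-472 - 143)*(((-18 - 80) - 146)/z(10)) = (-472 - 143)*(((-18 - 80) - 146)/(((3 + 10)/10))) = -615*(-98 - 146)/((1/10)*13) = -(-150060)/13/10 = -(-150060)*10/13 = -615*(-2440/13) = 1500600/13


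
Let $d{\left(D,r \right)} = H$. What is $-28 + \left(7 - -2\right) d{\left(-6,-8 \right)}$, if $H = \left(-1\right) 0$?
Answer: $-28$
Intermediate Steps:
$H = 0$
$d{\left(D,r \right)} = 0$
$-28 + \left(7 - -2\right) d{\left(-6,-8 \right)} = -28 + \left(7 - -2\right) 0 = -28 + \left(7 + 2\right) 0 = -28 + 9 \cdot 0 = -28 + 0 = -28$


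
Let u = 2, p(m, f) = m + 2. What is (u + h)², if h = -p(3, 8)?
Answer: 9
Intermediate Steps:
p(m, f) = 2 + m
h = -5 (h = -(2 + 3) = -1*5 = -5)
(u + h)² = (2 - 5)² = (-3)² = 9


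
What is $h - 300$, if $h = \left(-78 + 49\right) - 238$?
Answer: $-567$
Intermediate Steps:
$h = -267$ ($h = -29 - 238 = -267$)
$h - 300 = -267 - 300 = -567$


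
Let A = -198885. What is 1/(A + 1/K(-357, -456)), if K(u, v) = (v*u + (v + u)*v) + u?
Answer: -533163/106038123254 ≈ -5.0280e-6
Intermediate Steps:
K(u, v) = u + u*v + v*(u + v) (K(u, v) = (u*v + (u + v)*v) + u = (u*v + v*(u + v)) + u = u + u*v + v*(u + v))
1/(A + 1/K(-357, -456)) = 1/(-198885 + 1/(-357 + (-456)**2 + 2*(-357)*(-456))) = 1/(-198885 + 1/(-357 + 207936 + 325584)) = 1/(-198885 + 1/533163) = 1/(-106038123254/533163) = -533163/106038123254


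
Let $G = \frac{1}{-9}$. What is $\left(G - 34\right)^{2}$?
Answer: $\frac{94249}{81} \approx 1163.6$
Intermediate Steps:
$G = - \frac{1}{9} \approx -0.11111$
$\left(G - 34\right)^{2} = \left(- \frac{1}{9} - 34\right)^{2} = \left(- \frac{307}{9}\right)^{2} = \frac{94249}{81}$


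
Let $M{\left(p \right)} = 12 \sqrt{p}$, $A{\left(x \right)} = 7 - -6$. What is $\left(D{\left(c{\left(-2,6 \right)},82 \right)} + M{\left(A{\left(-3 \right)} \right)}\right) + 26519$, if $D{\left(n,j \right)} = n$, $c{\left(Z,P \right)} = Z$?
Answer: $26517 + 12 \sqrt{13} \approx 26560.0$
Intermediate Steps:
$A{\left(x \right)} = 13$ ($A{\left(x \right)} = 7 + 6 = 13$)
$\left(D{\left(c{\left(-2,6 \right)},82 \right)} + M{\left(A{\left(-3 \right)} \right)}\right) + 26519 = \left(-2 + 12 \sqrt{13}\right) + 26519 = 26517 + 12 \sqrt{13}$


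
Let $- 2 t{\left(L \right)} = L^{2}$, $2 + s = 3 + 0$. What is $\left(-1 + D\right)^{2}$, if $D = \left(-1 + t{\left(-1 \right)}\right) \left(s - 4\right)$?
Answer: $\frac{49}{4} \approx 12.25$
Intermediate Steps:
$s = 1$ ($s = -2 + \left(3 + 0\right) = -2 + 3 = 1$)
$t{\left(L \right)} = - \frac{L^{2}}{2}$
$D = \frac{9}{2}$ ($D = \left(-1 - \frac{\left(-1\right)^{2}}{2}\right) \left(1 - 4\right) = \left(-1 - \frac{1}{2}\right) \left(-3\right) = \left(- \frac{3}{2}\right) \left(-3\right) = \frac{9}{2} \approx 4.5$)
$\left(-1 + D\right)^{2} = \left(-1 + \frac{9}{2}\right)^{2} = \left(\frac{7}{2}\right)^{2} = \frac{49}{4}$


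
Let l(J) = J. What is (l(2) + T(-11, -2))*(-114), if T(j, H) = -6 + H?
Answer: 684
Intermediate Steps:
(l(2) + T(-11, -2))*(-114) = (2 + (-6 - 2))*(-114) = (2 - 8)*(-114) = -6*(-114) = 684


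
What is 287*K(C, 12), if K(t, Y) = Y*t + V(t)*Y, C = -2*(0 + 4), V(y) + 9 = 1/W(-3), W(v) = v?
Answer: -59696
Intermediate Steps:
V(y) = -28/3 (V(y) = -9 + 1/(-3) = -9 - 1/3 = -28/3)
C = -8 (C = -2*4 = -8)
K(t, Y) = -28*Y/3 + Y*t (K(t, Y) = Y*t - 28*Y/3 = -28*Y/3 + Y*t)
287*K(C, 12) = 287*((1/3)*12*(-28 + 3*(-8))) = 287*((1/3)*12*(-28 - 24)) = 287*((1/3)*12*(-52)) = 287*(-208) = -59696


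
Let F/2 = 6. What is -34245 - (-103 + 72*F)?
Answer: -35006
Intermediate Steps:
F = 12 (F = 2*6 = 12)
-34245 - (-103 + 72*F) = -34245 - (-103 + 72*12) = -34245 - (-103 + 864) = -34245 - 1*761 = -34245 - 761 = -35006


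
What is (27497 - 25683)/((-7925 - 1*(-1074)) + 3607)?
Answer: -907/1622 ≈ -0.55919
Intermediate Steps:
(27497 - 25683)/((-7925 - 1*(-1074)) + 3607) = 1814/((-7925 + 1074) + 3607) = 1814/(-6851 + 3607) = 1814/(-3244) = 1814*(-1/3244) = -907/1622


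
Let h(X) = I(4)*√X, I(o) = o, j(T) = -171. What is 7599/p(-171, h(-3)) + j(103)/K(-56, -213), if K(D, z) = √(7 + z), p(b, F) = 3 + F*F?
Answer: -2533/15 + 171*I*√206/206 ≈ -168.87 + 11.914*I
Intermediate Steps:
h(X) = 4*√X
p(b, F) = 3 + F²
7599/p(-171, h(-3)) + j(103)/K(-56, -213) = 7599/(3 + (4*√(-3))²) - 171/√(7 - 213) = 7599/(3 + (4*(I*√3))²) - 171*(-I*√206/206) = 7599/(3 + (4*I*√3)²) - 171*(-I*√206/206) = 7599/(3 - 48) - (-171)*I*√206/206 = 7599/(-45) + 171*I*√206/206 = 7599*(-1/45) + 171*I*√206/206 = -2533/15 + 171*I*√206/206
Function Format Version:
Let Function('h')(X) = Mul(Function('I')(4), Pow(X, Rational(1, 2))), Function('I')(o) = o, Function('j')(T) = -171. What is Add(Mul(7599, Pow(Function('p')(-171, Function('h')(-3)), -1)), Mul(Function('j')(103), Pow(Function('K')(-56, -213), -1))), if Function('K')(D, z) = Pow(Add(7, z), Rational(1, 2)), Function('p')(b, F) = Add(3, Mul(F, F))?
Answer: Add(Rational(-2533, 15), Mul(Rational(171, 206), I, Pow(206, Rational(1, 2)))) ≈ Add(-168.87, Mul(11.914, I))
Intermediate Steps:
Function('h')(X) = Mul(4, Pow(X, Rational(1, 2)))
Function('p')(b, F) = Add(3, Pow(F, 2))
Add(Mul(7599, Pow(Function('p')(-171, Function('h')(-3)), -1)), Mul(Function('j')(103), Pow(Function('K')(-56, -213), -1))) = Add(Mul(7599, Pow(Add(3, Pow(Mul(4, Pow(-3, Rational(1, 2))), 2)), -1)), Mul(-171, Pow(Pow(Add(7, -213), Rational(1, 2)), -1))) = Add(Mul(7599, Pow(Add(3, Pow(Mul(4, Mul(I, Pow(3, Rational(1, 2)))), 2)), -1)), Mul(-171, Pow(Pow(-206, Rational(1, 2)), -1))) = Add(Mul(7599, Pow(Add(3, Pow(Mul(4, I, Pow(3, Rational(1, 2))), 2)), -1)), Mul(-171, Pow(Mul(I, Pow(206, Rational(1, 2))), -1))) = Add(Mul(7599, Pow(Add(3, -48), -1)), Mul(-171, Mul(Rational(-1, 206), I, Pow(206, Rational(1, 2))))) = Add(Mul(7599, Pow(-45, -1)), Mul(Rational(171, 206), I, Pow(206, Rational(1, 2)))) = Add(Mul(7599, Rational(-1, 45)), Mul(Rational(171, 206), I, Pow(206, Rational(1, 2)))) = Add(Rational(-2533, 15), Mul(Rational(171, 206), I, Pow(206, Rational(1, 2))))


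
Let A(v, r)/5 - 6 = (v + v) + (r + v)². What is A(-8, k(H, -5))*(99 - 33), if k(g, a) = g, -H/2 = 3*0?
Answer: 17820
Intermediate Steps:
H = 0 (H = -6*0 = -2*0 = 0)
A(v, r) = 30 + 5*(r + v)² + 10*v (A(v, r) = 30 + 5*((v + v) + (r + v)²) = 30 + 5*(2*v + (r + v)²) = 30 + 5*((r + v)² + 2*v) = 30 + (5*(r + v)² + 10*v) = 30 + 5*(r + v)² + 10*v)
A(-8, k(H, -5))*(99 - 33) = (30 + 5*(0 - 8)² + 10*(-8))*(99 - 33) = (30 + 5*(-8)² - 80)*66 = (30 + 5*64 - 80)*66 = (30 + 320 - 80)*66 = 270*66 = 17820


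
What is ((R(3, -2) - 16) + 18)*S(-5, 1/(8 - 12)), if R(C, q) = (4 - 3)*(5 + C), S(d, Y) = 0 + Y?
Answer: -5/2 ≈ -2.5000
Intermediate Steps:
S(d, Y) = Y
R(C, q) = 5 + C (R(C, q) = 1*(5 + C) = 5 + C)
((R(3, -2) - 16) + 18)*S(-5, 1/(8 - 12)) = (((5 + 3) - 16) + 18)/(8 - 12) = ((8 - 16) + 18)/(-4) = (-8 + 18)*(-¼) = 10*(-¼) = -5/2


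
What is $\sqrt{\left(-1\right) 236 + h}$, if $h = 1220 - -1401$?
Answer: $3 \sqrt{265} \approx 48.836$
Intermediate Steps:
$h = 2621$ ($h = 1220 + 1401 = 2621$)
$\sqrt{\left(-1\right) 236 + h} = \sqrt{\left(-1\right) 236 + 2621} = \sqrt{-236 + 2621} = \sqrt{2385} = 3 \sqrt{265}$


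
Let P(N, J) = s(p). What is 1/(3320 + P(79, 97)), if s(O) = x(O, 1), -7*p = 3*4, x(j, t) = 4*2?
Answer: 1/3328 ≈ 0.00030048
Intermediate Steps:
x(j, t) = 8
p = -12/7 (p = -3*4/7 = -1/7*12 = -12/7 ≈ -1.7143)
s(O) = 8
P(N, J) = 8
1/(3320 + P(79, 97)) = 1/(3320 + 8) = 1/3328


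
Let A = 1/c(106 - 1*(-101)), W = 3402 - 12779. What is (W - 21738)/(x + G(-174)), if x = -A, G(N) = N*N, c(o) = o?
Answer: -6440805/6267131 ≈ -1.0277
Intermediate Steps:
W = -9377
A = 1/207 (A = 1/(106 - 1*(-101)) = 1/(106 + 101) = 1/207 ≈ 0.0048309)
G(N) = N**2
x = -1/207 (x = -1*1/207 = -1/207 ≈ -0.0048309)
(W - 21738)/(x + G(-174)) = (-9377 - 21738)/(-1/207 + (-174)**2) = -31115/(-1/207 + 30276) = -31115/6267131/207 = -31115*207/6267131 = -6440805/6267131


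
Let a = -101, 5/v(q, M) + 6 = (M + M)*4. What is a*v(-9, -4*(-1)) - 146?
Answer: -4301/26 ≈ -165.42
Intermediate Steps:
v(q, M) = 5/(-6 + 8*M) (v(q, M) = 5/(-6 + (M + M)*4) = 5/(-6 + (2*M)*4) = 5/(-6 + 8*M))
a*v(-9, -4*(-1)) - 146 = -505/(2*(-3 + 4*(-4*(-1)))) - 146 = -505/(2*(-3 + 4*4)) - 146 = -505/(2*(-3 + 16)) - 146 = -505/(2*13) - 146 = -101*5/26 - 146 = -505/26 - 146 = -4301/26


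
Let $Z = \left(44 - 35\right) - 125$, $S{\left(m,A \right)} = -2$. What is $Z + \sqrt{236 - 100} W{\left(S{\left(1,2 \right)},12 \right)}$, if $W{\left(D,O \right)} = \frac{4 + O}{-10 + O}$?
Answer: $-116 + 16 \sqrt{34} \approx -22.705$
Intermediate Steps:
$W{\left(D,O \right)} = \frac{4 + O}{-10 + O}$
$Z = -116$ ($Z = \left(44 - 35\right) - 125 = 9 - 125 = -116$)
$Z + \sqrt{236 - 100} W{\left(S{\left(1,2 \right)},12 \right)} = -116 + \sqrt{236 - 100} \frac{4 + 12}{-10 + 12} = -116 + \sqrt{136} \cdot \frac{1}{2} \cdot 16 = -116 + 2 \sqrt{34} \cdot \frac{1}{2} \cdot 16 = -116 + 2 \sqrt{34} \cdot 8 = -116 + 16 \sqrt{34}$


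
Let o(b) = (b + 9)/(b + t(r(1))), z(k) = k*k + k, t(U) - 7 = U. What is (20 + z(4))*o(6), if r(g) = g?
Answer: 300/7 ≈ 42.857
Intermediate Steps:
t(U) = 7 + U
z(k) = k + k**2 (z(k) = k**2 + k = k + k**2)
o(b) = (9 + b)/(8 + b) (o(b) = (b + 9)/(b + (7 + 1)) = (9 + b)/(b + 8) = (9 + b)/(8 + b))
(20 + z(4))*o(6) = (20 + 4*(1 + 4))*((9 + 6)/(8 + 6)) = (20 + 4*5)*(15/14) = (20 + 20)*((1/14)*15) = 40*(15/14) = 300/7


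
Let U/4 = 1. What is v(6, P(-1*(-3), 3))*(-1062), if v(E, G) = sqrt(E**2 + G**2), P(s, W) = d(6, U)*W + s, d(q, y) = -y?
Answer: -3186*sqrt(13) ≈ -11487.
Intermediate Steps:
U = 4 (U = 4*1 = 4)
P(s, W) = s - 4*W (P(s, W) = (-1*4)*W + s = -4*W + s = s - 4*W)
v(6, P(-1*(-3), 3))*(-1062) = sqrt(6**2 + (-1*(-3) - 4*3)**2)*(-1062) = sqrt(36 + (3 - 12)**2)*(-1062) = sqrt(36 + (-9)**2)*(-1062) = sqrt(36 + 81)*(-1062) = sqrt(117)*(-1062) = (3*sqrt(13))*(-1062) = -3186*sqrt(13)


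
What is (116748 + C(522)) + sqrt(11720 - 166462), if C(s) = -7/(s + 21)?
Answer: 63394157/543 + 7*I*sqrt(3158) ≈ 1.1675e+5 + 393.37*I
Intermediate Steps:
C(s) = -7/(21 + s)
(116748 + C(522)) + sqrt(11720 - 166462) = (116748 - 7/(21 + 522)) + sqrt(11720 - 166462) = (116748 - 7/543) + sqrt(-154742) = (116748 - 7*1/543) + 7*I*sqrt(3158) = (116748 - 7/543) + 7*I*sqrt(3158) = 63394157/543 + 7*I*sqrt(3158)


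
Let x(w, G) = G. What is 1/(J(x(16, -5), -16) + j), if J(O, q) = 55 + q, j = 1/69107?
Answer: 69107/2695174 ≈ 0.025641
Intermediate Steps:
j = 1/69107 ≈ 1.4470e-5
1/(J(x(16, -5), -16) + j) = 1/((55 - 16) + 1/69107) = 1/(39 + 1/69107) = 1/(2695174/69107) = 69107/2695174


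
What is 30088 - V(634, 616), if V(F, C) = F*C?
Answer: -360456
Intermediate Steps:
V(F, C) = C*F
30088 - V(634, 616) = 30088 - 616*634 = 30088 - 1*390544 = 30088 - 390544 = -360456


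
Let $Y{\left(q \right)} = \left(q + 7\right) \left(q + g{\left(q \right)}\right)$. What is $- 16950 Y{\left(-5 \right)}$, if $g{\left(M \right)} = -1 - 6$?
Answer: $406800$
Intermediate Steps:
$g{\left(M \right)} = -7$ ($g{\left(M \right)} = -1 - 6 = -7$)
$Y{\left(q \right)} = \left(-7 + q\right) \left(7 + q\right)$ ($Y{\left(q \right)} = \left(q + 7\right) \left(q - 7\right) = \left(7 + q\right) \left(-7 + q\right) = \left(-7 + q\right) \left(7 + q\right)$)
$- 16950 Y{\left(-5 \right)} = - 16950 \left(-49 + \left(-5\right)^{2}\right) = - 16950 \left(-49 + 25\right) = \left(-16950\right) \left(-24\right) = 406800$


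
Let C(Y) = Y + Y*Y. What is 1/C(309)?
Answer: 1/95790 ≈ 1.0440e-5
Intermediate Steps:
C(Y) = Y + Y**2
1/C(309) = 1/(309*(1 + 309)) = 1/(309*310) = 1/95790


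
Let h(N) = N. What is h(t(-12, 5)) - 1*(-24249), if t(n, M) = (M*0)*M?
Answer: 24249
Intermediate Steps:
t(n, M) = 0 (t(n, M) = 0*M = 0)
h(t(-12, 5)) - 1*(-24249) = 0 - 1*(-24249) = 0 + 24249 = 24249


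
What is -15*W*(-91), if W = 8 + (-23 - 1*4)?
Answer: -25935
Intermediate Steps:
W = -19 (W = 8 + (-23 - 4) = 8 - 27 = -19)
-15*W*(-91) = -15*(-19)*(-91) = 285*(-91) = -25935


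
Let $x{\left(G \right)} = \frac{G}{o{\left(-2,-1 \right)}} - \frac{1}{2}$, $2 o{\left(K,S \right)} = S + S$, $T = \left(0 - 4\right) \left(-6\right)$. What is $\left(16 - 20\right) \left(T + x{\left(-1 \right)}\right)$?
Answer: $-98$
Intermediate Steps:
$T = 24$ ($T = \left(-4\right) \left(-6\right) = 24$)
$o{\left(K,S \right)} = S$ ($o{\left(K,S \right)} = \frac{S + S}{2} = \frac{2 S}{2} = S$)
$x{\left(G \right)} = - \frac{1}{2} - G$ ($x{\left(G \right)} = \frac{G}{-1} - \frac{1}{2} = G \left(-1\right) - \frac{1}{2} = - G - \frac{1}{2} = - \frac{1}{2} - G$)
$\left(16 - 20\right) \left(T + x{\left(-1 \right)}\right) = \left(16 - 20\right) \left(24 - - \frac{1}{2}\right) = - 4 \left(24 + \left(- \frac{1}{2} + 1\right)\right) = - 4 \left(24 + \frac{1}{2}\right) = \left(-4\right) \frac{49}{2} = -98$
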